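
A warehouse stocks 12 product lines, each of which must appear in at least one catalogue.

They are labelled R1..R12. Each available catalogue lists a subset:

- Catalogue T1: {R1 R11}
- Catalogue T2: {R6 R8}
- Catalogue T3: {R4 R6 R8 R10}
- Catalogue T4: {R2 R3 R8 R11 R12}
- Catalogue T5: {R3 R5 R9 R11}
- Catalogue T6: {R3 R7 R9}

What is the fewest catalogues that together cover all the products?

Take {T1, T3, T4, T5, T6}. Their union is {R1, R2, R3, R4, R5, R6, R7, R8, R9, R10, R11, R12}, which is all 12 products.
No 4 of the 6 catalogues cover everything (all 15 combinations miss at least one product), so 5 is optimal.

5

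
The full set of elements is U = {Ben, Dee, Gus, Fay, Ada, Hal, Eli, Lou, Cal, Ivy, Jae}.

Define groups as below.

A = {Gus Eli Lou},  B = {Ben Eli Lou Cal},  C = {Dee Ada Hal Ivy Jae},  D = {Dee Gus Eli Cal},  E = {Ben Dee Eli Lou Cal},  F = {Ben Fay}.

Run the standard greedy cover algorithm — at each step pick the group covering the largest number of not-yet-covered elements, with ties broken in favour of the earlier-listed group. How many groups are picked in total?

4

Greedy: pick C (covers 5 new) → pick B (covers 4 new) → pick A (covers 1 new) → pick F (covers 1 new). Total picks: 4.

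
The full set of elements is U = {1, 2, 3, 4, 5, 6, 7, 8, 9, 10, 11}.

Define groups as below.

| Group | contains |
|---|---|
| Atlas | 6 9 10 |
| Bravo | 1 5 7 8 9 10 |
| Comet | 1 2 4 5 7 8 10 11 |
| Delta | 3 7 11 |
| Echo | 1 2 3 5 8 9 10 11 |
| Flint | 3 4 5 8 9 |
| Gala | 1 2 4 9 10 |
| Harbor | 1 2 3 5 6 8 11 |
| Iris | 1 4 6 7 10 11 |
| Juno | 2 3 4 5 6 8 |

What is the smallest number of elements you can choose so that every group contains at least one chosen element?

2

The 2 elements {3, 10} hit every group.
The groups Atlas, Delta are pairwise disjoint, so any hitting set needs a separate element for each — at least 2. Hence 2 is optimal.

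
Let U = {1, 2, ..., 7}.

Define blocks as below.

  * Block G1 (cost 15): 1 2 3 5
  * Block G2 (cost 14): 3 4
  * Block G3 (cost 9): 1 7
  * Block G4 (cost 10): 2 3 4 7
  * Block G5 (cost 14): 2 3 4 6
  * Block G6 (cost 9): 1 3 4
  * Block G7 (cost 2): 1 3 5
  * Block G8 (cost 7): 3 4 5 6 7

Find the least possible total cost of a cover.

19

G4, G7, G8 together cover every point (G4 ∪ G7 ∪ G8 = {1, 2, 3, 4, 5, 6, 7}); total cost 10 + 2 + 7 = 19.
No covering selection has total cost below 19.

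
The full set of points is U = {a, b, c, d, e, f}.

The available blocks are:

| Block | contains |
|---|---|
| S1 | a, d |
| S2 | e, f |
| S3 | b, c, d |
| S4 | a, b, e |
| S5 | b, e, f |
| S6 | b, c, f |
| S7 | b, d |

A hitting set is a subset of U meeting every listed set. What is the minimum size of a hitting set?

Take H = {b, d, e}. Each listed block contains at least one of these, so H is a hitting set of size 3.
No choice of 2 points meets every block, so 3 is the minimum.

3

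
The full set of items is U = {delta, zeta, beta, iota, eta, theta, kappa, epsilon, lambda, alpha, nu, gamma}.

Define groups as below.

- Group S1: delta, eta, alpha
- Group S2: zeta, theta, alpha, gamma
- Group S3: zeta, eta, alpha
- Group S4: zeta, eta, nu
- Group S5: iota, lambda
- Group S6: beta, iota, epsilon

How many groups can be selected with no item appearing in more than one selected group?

S1, S6 are pairwise disjoint (S1={delta,eta,alpha}; S6={beta,iota,epsilon}).
Every remaining group overlaps one of these, and no 3 of the listed groups are pairwise disjoint, so 2 is the maximum.

2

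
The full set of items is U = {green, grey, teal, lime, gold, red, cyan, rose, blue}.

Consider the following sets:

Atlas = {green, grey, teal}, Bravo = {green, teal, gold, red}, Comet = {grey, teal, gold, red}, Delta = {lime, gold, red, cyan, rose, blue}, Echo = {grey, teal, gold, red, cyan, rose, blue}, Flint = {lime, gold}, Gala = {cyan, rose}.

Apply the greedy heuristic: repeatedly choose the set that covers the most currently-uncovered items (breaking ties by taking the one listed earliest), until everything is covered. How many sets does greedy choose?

Greedy: pick Echo (covers 7 new) → pick Atlas (covers 1 new) → pick Delta (covers 1 new). Total picks: 3.
(The true minimum cover uses only 2 sets, so greedy is not optimal here.)

3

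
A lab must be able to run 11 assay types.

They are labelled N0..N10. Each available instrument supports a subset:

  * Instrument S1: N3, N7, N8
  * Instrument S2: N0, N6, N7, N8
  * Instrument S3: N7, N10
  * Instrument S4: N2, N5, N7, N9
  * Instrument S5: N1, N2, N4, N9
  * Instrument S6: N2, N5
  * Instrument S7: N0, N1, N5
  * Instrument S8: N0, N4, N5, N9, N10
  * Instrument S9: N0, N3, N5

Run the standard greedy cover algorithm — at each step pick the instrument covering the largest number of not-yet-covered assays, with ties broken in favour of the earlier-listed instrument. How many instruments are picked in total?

Greedy: pick S8 (covers 5 new) → pick S1 (covers 3 new) → pick S5 (covers 2 new) → pick S2 (covers 1 new). Total picks: 4.

4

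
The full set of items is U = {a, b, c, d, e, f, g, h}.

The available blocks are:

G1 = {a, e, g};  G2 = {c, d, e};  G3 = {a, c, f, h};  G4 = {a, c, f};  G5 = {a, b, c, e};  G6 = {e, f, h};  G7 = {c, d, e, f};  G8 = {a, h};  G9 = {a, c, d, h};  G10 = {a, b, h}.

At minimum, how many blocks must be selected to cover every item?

3

G1 and G7 and G10 together: G1 ∪ G7 ∪ G10 = {a, b, c, d, e, f, g, h} — every item is covered.
Only G1 contains g, so G1 is forced; the remaining 5 items need at least 2 more blocks (each remaining block adds at most 3) — so at least 3 blocks are needed, and 3 is optimal.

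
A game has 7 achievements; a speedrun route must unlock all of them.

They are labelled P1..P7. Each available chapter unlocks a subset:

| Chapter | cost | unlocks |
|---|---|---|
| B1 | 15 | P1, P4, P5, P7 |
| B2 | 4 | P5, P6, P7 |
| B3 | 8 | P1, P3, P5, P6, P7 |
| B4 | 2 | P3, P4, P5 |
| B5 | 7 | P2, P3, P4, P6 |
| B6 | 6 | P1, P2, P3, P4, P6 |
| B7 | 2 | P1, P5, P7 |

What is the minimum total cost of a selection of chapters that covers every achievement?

B6, B7 together cover every achievement (B6 ∪ B7 = {P1, P2, P3, P4, P5, P6, P7}); total cost 6 + 2 = 8.
The greedy pick B4, B7, B6 costs 10; no covering selection beats 8.

8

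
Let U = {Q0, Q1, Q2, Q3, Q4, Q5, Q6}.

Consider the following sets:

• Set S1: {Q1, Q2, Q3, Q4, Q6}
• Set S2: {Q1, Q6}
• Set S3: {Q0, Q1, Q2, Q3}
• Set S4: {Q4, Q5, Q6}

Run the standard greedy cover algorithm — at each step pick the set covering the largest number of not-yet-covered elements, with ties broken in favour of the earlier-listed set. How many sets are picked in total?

3

Greedy: pick S1 (covers 5 new) → pick S3 (covers 1 new) → pick S4 (covers 1 new). Total picks: 3.
(The true minimum cover uses only 2 sets, so greedy is not optimal here.)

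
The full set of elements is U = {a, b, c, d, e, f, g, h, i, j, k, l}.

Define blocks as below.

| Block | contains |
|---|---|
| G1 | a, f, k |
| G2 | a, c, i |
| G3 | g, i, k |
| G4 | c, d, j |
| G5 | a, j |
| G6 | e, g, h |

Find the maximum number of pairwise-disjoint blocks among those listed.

G1, G4, G6 are pairwise disjoint (G1={a,f,k}; G4={c,d,j}; G6={e,g,h}).
Every remaining block overlaps one of these, and no 4 of the listed blocks are pairwise disjoint, so 3 is the maximum.

3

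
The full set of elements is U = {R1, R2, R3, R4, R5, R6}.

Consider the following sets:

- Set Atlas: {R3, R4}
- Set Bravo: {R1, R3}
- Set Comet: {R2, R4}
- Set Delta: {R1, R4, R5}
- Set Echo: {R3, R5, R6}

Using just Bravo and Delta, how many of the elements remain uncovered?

2

Union of Bravo, Delta = {R1, R3, R4, R5}.
Not covered: R2, R6 — 2 elements.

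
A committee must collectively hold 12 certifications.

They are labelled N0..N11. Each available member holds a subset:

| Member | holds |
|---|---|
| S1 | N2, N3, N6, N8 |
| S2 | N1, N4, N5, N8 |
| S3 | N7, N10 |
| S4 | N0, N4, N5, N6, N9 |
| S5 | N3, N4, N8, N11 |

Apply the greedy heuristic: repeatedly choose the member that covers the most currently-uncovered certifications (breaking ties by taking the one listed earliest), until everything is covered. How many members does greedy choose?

5

Greedy: pick S4 (covers 5 new) → pick S1 (covers 3 new) → pick S3 (covers 2 new) → pick S2 (covers 1 new) → pick S5 (covers 1 new). Total picks: 5.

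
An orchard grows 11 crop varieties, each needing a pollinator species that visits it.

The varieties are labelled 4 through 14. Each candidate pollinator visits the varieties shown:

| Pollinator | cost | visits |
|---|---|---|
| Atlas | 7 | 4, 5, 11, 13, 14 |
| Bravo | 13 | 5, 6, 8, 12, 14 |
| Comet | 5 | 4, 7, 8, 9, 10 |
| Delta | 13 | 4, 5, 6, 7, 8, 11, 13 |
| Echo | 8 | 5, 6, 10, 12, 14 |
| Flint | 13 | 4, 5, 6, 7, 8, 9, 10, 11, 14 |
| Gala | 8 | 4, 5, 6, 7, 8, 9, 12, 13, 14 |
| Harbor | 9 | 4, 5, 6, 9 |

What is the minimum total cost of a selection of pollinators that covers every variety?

Atlas, Comet, Echo together cover every variety (Atlas ∪ Comet ∪ Echo = {4, 5, 6, 7, 8, 9, 10, 11, 12, 13, 14}); total cost 7 + 5 + 8 = 20.
No covering selection has total cost below 20.

20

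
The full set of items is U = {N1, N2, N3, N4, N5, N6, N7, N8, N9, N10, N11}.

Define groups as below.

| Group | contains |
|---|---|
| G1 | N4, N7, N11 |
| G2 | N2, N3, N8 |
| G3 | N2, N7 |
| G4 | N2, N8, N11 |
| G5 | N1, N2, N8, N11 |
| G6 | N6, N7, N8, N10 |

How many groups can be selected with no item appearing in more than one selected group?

G1, G2 are pairwise disjoint (G1={N4,N7,N11}; G2={N2,N3,N8}).
Every remaining group overlaps one of these, and no 3 of the listed groups are pairwise disjoint, so 2 is the maximum.

2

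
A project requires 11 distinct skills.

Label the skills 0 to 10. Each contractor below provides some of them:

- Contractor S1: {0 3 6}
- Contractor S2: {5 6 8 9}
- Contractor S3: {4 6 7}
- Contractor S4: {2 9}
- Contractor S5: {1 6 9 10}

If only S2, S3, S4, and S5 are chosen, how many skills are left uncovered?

Union of S2, S3, S4, S5 = {1, 2, 4, 5, 6, 7, 8, 9, 10}.
Not covered: 0, 3 — 2 skills.

2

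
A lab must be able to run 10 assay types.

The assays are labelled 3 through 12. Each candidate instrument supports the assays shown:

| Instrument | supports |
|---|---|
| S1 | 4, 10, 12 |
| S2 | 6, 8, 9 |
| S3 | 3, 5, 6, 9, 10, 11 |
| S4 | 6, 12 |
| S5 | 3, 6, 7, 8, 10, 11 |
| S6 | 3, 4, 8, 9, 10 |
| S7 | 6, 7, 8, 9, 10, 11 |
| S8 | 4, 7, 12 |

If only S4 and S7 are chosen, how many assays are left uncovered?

3

Union of S4, S7 = {6, 7, 8, 9, 10, 11, 12}.
Not covered: 3, 4, 5 — 3 assays.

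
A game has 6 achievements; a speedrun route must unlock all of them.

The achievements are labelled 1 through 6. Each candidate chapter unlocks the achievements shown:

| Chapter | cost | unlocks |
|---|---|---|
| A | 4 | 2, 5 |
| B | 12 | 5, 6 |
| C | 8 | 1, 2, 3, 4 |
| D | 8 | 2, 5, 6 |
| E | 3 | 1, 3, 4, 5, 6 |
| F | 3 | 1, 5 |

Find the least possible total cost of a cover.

A, E together cover every achievement (A ∪ E = {1, 2, 3, 4, 5, 6}); total cost 4 + 3 = 7.
No covering selection has total cost below 7.

7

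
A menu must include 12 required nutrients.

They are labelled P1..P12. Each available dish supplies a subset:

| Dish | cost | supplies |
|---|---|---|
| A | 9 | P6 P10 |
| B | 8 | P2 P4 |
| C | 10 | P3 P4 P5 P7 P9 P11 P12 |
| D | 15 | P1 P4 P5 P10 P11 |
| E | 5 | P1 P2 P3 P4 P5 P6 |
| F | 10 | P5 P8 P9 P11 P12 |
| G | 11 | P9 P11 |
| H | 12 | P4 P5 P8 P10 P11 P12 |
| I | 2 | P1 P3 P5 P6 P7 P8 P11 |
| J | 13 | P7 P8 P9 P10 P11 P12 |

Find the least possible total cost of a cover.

18

E, J together cover every nutrient (E ∪ J = {P1, P2, P3, P4, P5, P6, P7, P8, P9, P10, P11, P12}); total cost 5 + 13 = 18.
The greedy pick I, E, J costs 20; no covering selection beats 18.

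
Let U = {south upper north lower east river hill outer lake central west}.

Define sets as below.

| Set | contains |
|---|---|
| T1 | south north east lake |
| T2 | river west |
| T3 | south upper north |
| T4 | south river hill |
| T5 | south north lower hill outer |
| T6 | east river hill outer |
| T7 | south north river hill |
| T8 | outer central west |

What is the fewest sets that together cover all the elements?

T1 and T3 and T5 and T6 and T8 together: T1 ∪ T3 ∪ T5 ∪ T6 ∪ T8 = {south, upper, north, lower, east, river, hill, outer, lake, central, west} — every element is covered.
No 4 of the 8 sets cover everything (all 70 combinations miss at least one element), so 5 is optimal.

5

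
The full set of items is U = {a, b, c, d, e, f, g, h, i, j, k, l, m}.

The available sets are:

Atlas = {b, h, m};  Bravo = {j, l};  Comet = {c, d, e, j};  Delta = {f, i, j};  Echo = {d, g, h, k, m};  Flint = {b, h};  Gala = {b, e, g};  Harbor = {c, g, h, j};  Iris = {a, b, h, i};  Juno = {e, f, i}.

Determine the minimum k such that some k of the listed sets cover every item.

5

Take {Bravo, Comet, Echo, Iris, Juno}. Their union is {a, b, c, d, e, f, g, h, i, j, k, l, m}, which is all 13 items.
No 4 of the 10 sets cover everything (all 210 combinations miss at least one item), so 5 is optimal.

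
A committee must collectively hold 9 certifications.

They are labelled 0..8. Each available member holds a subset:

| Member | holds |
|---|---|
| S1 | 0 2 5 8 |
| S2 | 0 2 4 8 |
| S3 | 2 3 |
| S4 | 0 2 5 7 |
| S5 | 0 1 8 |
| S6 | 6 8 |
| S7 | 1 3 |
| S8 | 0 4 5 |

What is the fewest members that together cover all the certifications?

S2 and S4 and S6 and S7 together: S2 ∪ S4 ∪ S6 ∪ S7 = {0, 1, 2, 3, 4, 5, 6, 7, 8} — every certification is covered.
Only S4 contains 7, so S4 is forced; the remaining 5 certifications need at least 3 more members (each remaining member adds at most 2) — so at least 4 members are needed, and 4 is optimal.

4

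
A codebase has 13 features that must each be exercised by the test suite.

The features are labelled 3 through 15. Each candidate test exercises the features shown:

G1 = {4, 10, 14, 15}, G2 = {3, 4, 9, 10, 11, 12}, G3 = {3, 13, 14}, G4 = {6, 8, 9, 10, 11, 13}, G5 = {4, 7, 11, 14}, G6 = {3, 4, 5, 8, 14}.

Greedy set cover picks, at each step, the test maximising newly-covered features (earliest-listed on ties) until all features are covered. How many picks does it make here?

5

Greedy: pick G2 (covers 6 new) → pick G4 (covers 3 new) → pick G1 (covers 2 new) → pick G5 (covers 1 new) → pick G6 (covers 1 new). Total picks: 5.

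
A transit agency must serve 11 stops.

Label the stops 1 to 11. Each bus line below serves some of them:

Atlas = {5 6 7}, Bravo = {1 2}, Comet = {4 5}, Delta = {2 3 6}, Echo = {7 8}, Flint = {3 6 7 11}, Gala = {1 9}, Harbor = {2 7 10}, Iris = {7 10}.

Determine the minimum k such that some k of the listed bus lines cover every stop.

5

Comet and Echo and Flint and Gala and Harbor together: Comet ∪ Echo ∪ Flint ∪ Gala ∪ Harbor = {1, 2, 3, 4, 5, 6, 7, 8, 9, 10, 11} — every stop is covered.
Only Flint contains 11, so Flint is forced; the remaining 7 stops need at least 4 more bus lines (each remaining bus line adds at most 2) — so at least 5 bus lines are needed, and 5 is optimal.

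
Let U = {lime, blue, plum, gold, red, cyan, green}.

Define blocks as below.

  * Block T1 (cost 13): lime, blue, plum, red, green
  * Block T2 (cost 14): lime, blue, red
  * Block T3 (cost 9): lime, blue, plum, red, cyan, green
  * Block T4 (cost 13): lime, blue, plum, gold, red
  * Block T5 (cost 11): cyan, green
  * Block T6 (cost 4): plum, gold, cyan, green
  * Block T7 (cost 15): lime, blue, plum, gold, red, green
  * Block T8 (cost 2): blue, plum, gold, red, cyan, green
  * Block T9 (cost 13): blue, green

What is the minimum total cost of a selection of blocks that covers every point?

T3, T8 together cover every point (T3 ∪ T8 = {lime, blue, plum, gold, red, cyan, green}); total cost 9 + 2 = 11.
No covering selection has total cost below 11.

11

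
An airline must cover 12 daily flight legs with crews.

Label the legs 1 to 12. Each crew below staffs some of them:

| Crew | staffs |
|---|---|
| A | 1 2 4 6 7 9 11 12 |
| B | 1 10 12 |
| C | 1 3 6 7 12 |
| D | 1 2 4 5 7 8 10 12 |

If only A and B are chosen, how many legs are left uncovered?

Union of A, B = {1, 2, 4, 6, 7, 9, 10, 11, 12}.
Not covered: 3, 5, 8 — 3 legs.

3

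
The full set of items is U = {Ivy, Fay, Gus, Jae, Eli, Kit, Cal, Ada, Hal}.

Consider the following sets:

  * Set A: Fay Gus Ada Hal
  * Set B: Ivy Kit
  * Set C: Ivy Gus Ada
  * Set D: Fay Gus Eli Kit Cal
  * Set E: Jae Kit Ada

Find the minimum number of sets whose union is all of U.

4

A and C and D and E together: A ∪ C ∪ D ∪ E = {Ivy, Fay, Gus, Jae, Eli, Kit, Cal, Ada, Hal} — every item is covered.
No 3 of the 5 sets cover everything (all 10 combinations miss at least one item), so 4 is optimal.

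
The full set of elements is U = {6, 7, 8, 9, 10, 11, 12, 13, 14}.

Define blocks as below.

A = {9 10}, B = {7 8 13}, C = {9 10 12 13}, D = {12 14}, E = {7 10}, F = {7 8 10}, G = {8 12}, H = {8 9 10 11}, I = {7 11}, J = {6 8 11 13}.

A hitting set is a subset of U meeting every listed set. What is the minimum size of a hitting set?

T = {7, 8, 9, 12} meets every block (each contains at least one member of T), and |T| = 4.
No choice of 3 elements meets every block, so 4 is the minimum.

4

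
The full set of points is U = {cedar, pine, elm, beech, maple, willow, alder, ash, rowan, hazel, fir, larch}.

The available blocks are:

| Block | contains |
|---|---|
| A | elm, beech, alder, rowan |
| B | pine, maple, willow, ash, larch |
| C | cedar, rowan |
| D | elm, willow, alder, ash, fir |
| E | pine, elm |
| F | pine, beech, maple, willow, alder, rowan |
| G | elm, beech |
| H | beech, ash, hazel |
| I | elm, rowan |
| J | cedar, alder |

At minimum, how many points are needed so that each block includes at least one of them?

4

Take T = {cedar, elm, beech, maple}. Each listed block contains at least one of these, so T is a hitting set of size 4.
No choice of 3 points meets every block, so 4 is the minimum.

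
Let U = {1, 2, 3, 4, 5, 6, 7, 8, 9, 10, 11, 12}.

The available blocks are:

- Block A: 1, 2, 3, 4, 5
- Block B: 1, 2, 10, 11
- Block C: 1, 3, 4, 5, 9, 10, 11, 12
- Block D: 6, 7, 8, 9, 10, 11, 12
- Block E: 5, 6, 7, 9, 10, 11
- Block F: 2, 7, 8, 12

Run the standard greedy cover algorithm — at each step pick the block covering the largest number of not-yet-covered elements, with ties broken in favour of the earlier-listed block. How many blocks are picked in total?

3

Greedy: pick C (covers 8 new) → pick D (covers 3 new) → pick A (covers 1 new). Total picks: 3.
(The true minimum cover uses only 2 blocks, so greedy is not optimal here.)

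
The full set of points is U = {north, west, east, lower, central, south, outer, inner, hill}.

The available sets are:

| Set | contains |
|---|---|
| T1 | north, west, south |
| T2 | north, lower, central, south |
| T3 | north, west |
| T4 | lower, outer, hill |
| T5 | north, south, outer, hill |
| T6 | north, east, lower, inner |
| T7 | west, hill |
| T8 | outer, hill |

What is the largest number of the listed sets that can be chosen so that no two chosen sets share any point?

T2, T8 are pairwise disjoint (T2={north,lower,central,south}; T8={outer,hill}).
Every remaining set overlaps one of these, and no 3 of the listed sets are pairwise disjoint, so 2 is the maximum.

2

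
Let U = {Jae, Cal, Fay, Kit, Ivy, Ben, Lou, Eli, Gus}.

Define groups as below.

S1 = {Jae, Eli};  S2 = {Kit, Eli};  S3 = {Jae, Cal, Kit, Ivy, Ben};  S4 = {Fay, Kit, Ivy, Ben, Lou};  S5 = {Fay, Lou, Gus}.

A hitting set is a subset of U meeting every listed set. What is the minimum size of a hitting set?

Take H = {Jae, Fay, Kit}. Each listed group contains at least one of these, so H is a hitting set of size 3.
No choice of 2 items meets every group, so 3 is the minimum.

3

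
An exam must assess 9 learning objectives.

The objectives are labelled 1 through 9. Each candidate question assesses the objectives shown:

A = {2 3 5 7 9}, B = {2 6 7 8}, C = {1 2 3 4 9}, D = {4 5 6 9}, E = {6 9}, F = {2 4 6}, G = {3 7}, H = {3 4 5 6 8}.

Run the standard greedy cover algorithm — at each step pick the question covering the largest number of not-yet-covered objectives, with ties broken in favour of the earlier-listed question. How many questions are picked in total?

Greedy: pick A (covers 5 new) → pick H (covers 3 new) → pick C (covers 1 new). Total picks: 3.

3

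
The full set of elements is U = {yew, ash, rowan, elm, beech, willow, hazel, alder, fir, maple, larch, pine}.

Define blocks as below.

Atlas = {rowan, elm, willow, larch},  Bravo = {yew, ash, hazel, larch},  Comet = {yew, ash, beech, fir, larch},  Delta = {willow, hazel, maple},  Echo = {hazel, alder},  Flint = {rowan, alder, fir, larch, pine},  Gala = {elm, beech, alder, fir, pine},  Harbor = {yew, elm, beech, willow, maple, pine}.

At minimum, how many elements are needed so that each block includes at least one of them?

3

H = {willow, alder, larch} meets every block (each contains at least one member of H), and |H| = 3.
No choice of 2 elements meets every block, so 3 is the minimum.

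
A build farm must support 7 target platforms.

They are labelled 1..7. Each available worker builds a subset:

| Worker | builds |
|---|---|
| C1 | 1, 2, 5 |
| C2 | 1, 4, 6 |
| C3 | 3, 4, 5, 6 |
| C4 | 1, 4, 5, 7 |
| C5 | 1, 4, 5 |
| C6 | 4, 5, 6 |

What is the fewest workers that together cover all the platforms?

3

Take {C1, C3, C4}. Their union is {1, 2, 3, 4, 5, 6, 7}, which is all 7 platforms.
Only C1 contains 2, so C1 is forced; the remaining 4 platforms need at least 2 more workers (each remaining worker adds at most 3) — so at least 3 workers are needed, and 3 is optimal.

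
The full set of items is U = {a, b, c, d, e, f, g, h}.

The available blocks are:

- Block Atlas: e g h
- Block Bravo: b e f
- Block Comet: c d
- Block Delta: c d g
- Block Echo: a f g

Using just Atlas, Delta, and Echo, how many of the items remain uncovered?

1

Union of Atlas, Delta, Echo = {a, c, d, e, f, g, h}.
Not covered: b — 1 item.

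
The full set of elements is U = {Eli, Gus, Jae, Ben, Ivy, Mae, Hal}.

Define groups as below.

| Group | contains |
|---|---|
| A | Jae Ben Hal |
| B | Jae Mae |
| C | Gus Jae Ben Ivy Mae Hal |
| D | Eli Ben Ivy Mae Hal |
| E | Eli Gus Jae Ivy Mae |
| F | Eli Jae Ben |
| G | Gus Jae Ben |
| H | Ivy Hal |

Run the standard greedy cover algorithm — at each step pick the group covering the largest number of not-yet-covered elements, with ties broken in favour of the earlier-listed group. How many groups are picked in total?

Greedy: pick C (covers 6 new) → pick D (covers 1 new). Total picks: 2.

2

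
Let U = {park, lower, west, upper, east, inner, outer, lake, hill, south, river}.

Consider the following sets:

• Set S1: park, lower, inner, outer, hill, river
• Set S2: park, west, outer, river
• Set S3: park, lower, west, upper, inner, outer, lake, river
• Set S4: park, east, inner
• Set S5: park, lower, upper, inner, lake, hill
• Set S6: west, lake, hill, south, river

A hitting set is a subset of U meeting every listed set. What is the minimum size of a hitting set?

2

The 2 points {west, inner} hit every set.
The sets S4, S6 are pairwise disjoint, so any hitting set needs a separate point for each — at least 2. Hence 2 is optimal.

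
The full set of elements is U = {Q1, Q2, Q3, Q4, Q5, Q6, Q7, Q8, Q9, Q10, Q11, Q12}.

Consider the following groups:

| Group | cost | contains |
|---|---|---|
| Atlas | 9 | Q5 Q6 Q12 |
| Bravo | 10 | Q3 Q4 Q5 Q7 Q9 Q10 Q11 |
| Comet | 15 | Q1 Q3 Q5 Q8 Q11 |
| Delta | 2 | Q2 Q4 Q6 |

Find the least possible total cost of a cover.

36

Atlas, Bravo, Comet, Delta together cover every element (Atlas ∪ Bravo ∪ Comet ∪ Delta = {Q1, Q2, Q3, Q4, Q5, Q6, Q7, Q8, Q9, Q10, Q11, Q12}); total cost 9 + 10 + 15 + 2 = 36.
No covering selection has total cost below 36.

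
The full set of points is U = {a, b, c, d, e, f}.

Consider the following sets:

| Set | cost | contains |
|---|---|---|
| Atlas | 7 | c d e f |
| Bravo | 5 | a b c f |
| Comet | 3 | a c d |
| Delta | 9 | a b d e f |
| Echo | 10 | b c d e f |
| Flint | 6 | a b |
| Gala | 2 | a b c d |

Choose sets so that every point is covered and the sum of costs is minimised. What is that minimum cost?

9

Atlas, Gala together cover every point (Atlas ∪ Gala = {a, b, c, d, e, f}); total cost 7 + 2 = 9.
No covering selection has total cost below 9.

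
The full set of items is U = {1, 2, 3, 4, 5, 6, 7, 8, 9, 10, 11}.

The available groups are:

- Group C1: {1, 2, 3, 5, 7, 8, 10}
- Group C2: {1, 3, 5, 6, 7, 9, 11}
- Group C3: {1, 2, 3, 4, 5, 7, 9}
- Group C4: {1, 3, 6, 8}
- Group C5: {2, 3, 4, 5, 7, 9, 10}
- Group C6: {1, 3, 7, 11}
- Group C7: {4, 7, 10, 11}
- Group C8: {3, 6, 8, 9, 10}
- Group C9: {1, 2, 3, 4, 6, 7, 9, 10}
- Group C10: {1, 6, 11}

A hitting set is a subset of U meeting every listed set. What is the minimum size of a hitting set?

H = {3, 11} meets every group (each contains at least one member of H), and |H| = 2.
The groups C5, C10 are pairwise disjoint, so any hitting set needs a separate item for each — at least 2. Hence 2 is optimal.

2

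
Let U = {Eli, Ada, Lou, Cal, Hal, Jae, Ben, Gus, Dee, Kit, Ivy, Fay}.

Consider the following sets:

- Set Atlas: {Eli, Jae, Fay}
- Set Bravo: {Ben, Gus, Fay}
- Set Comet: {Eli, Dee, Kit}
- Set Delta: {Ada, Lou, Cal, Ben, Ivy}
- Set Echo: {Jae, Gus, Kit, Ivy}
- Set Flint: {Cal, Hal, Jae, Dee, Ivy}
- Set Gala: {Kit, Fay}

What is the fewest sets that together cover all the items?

Bravo and Comet and Delta and Flint together: Bravo ∪ Comet ∪ Delta ∪ Flint = {Eli, Ada, Lou, Cal, Hal, Jae, Ben, Gus, Dee, Kit, Ivy, Fay} — every item is covered.
Only Delta contains Ada, so Delta is forced; the remaining 7 items need at least 3 more sets (each remaining set adds at most 3) — so at least 4 sets are needed, and 4 is optimal.

4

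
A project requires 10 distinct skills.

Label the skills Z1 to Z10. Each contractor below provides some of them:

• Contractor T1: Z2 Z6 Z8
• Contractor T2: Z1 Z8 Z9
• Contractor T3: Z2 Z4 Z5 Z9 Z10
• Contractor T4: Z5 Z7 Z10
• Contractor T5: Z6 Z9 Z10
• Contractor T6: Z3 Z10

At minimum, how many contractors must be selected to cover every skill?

Take {T1, T2, T3, T4, T6}. Their union is {Z1, Z2, Z3, Z4, Z5, Z6, Z7, Z8, Z9, Z10}, which is all 10 skills.
No 4 of the 6 contractors cover everything (all 15 combinations miss at least one skill), so 5 is optimal.

5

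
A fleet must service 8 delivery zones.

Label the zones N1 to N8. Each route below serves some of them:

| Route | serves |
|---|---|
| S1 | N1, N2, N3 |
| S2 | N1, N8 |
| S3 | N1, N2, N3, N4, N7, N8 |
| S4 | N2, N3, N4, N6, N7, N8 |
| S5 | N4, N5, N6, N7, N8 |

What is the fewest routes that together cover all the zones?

2

S3 and S5 together: S3 ∪ S5 = {N1, N2, N3, N4, N5, N6, N7, N8} — every zone is covered.
No single route has all 8 zones (the largest, S3, has 6), so 2 is optimal.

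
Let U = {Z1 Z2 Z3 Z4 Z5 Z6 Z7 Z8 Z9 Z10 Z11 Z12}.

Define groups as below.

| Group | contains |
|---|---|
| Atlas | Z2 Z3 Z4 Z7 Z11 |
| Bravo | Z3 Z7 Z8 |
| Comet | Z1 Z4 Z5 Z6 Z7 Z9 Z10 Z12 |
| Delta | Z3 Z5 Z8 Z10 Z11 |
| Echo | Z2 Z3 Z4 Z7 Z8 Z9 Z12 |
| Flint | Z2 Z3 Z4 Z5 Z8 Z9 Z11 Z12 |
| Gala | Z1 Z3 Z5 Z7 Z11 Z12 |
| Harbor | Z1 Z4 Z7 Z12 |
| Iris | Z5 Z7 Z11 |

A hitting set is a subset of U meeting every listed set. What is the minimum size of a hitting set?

Take H = {Z7, Z11}. Each listed group contains at least one of these, so H is a hitting set of size 2.
The groups Delta, Harbor are pairwise disjoint, so any hitting set needs a separate element for each — at least 2. Hence 2 is optimal.

2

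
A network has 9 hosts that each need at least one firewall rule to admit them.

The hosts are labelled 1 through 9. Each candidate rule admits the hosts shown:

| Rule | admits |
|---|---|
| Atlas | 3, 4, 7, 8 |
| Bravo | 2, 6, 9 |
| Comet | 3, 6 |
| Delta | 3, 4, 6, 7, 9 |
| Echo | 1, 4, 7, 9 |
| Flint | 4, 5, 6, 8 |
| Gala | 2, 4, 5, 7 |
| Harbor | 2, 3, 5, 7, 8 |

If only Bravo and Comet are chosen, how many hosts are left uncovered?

5

Union of Bravo, Comet = {2, 3, 6, 9}.
Not covered: 1, 4, 5, 7, 8 — 5 hosts.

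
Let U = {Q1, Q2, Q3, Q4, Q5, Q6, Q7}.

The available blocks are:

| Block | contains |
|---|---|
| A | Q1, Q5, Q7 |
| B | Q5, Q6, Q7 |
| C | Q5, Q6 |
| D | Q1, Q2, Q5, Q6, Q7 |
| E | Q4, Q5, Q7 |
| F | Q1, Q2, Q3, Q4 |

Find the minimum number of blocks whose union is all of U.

2

B and F cover everything between them: the union {Q1, Q2, Q3, Q4, Q5, Q6, Q7} is all of U.
No single block has all 7 items (the largest, D, has 5), so 2 is optimal.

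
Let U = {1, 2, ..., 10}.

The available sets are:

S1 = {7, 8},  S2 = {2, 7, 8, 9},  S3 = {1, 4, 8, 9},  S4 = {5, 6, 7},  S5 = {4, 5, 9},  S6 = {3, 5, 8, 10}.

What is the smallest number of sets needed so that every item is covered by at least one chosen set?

S2 and S3 and S4 and S6 together: S2 ∪ S3 ∪ S4 ∪ S6 = {1, 2, 3, 4, 5, 6, 7, 8, 9, 10} — every item is covered.
No 3 of the 6 sets cover everything (all 20 combinations miss at least one item), so 4 is optimal.

4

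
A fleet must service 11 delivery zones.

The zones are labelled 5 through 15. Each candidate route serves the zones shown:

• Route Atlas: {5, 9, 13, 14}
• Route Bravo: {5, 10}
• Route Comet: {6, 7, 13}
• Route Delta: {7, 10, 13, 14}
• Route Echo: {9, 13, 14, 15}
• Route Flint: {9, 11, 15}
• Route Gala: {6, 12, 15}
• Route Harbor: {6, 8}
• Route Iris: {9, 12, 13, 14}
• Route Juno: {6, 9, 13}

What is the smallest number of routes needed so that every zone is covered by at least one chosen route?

Take {Atlas, Delta, Flint, Gala, Harbor}. Their union is {5, 6, 7, 8, 9, 10, 11, 12, 13, 14, 15}, which is all 11 zones.
No 4 of the 10 routes cover everything (all 210 combinations miss at least one zone), so 5 is optimal.

5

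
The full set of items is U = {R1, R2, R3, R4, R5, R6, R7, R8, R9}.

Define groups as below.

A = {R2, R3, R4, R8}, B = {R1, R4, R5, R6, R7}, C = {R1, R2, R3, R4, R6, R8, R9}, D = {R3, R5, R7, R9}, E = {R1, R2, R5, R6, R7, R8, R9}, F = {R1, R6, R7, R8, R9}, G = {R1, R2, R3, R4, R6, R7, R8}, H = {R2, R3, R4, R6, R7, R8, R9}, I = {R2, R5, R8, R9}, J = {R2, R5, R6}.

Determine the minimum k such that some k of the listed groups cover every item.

A and E cover everything between them: the union {R1, R2, R3, R4, R5, R6, R7, R8, R9} is all of U.
No single group has all 9 items (the largest, C, has 7), so 2 is optimal.

2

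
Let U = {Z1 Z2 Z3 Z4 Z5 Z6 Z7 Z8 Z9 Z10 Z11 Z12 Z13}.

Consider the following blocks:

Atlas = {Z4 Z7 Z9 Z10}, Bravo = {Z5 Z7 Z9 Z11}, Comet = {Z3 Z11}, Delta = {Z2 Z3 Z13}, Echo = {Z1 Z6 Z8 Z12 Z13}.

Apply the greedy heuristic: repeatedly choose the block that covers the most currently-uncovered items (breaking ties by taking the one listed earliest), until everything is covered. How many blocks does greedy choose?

Greedy: pick Echo (covers 5 new) → pick Atlas (covers 4 new) → pick Bravo (covers 2 new) → pick Delta (covers 2 new). Total picks: 4.

4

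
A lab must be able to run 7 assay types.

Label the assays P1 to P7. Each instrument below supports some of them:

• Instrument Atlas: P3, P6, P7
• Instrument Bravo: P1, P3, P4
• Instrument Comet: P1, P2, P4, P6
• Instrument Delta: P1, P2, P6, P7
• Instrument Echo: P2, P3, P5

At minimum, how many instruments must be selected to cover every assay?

3

Take {Atlas, Bravo, Echo}. Their union is {P1, P2, P3, P4, P5, P6, P7}, which is all 7 assays.
Only Echo contains P5, so Echo is forced; the remaining 4 assays need at least 2 more instruments (each remaining instrument adds at most 3) — so at least 3 instruments are needed, and 3 is optimal.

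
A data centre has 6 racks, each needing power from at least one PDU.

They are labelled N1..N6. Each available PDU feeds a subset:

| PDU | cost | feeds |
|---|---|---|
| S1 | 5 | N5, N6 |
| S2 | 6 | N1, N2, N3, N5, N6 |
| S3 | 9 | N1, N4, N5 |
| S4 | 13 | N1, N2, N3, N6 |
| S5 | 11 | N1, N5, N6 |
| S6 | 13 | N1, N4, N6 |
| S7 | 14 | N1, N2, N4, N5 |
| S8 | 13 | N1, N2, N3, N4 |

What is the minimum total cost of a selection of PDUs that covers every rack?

15

S2, S3 together cover every rack (S2 ∪ S3 = {N1, N2, N3, N4, N5, N6}); total cost 6 + 9 = 15.
No covering selection has total cost below 15.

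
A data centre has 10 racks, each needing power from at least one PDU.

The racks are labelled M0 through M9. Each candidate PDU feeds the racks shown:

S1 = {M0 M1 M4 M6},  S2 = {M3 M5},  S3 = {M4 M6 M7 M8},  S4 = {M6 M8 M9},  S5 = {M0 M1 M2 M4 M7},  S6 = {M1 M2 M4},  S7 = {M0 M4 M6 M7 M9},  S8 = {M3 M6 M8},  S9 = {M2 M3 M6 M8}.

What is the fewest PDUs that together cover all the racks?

3

S2 and S4 and S5 together: S2 ∪ S4 ∪ S5 = {M0, M1, M2, M3, M4, M5, M6, M7, M8, M9} — every rack is covered.
Only S2 contains M5, so S2 is forced; the remaining 8 racks need at least 2 more PDUs (each remaining PDU adds at most 5) — so at least 3 PDUs are needed, and 3 is optimal.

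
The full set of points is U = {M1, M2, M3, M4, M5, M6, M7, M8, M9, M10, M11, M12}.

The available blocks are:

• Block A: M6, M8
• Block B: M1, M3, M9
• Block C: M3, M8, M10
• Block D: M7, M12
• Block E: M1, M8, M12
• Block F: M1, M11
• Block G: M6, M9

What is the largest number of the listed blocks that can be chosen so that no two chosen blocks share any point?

C, D, F, G are pairwise disjoint (C={M3,M8,M10}; D={M7,M12}; F={M1,M11}; G={M6,M9}).
Every remaining block overlaps one of these, and no 5 of the listed blocks are pairwise disjoint, so 4 is the maximum.

4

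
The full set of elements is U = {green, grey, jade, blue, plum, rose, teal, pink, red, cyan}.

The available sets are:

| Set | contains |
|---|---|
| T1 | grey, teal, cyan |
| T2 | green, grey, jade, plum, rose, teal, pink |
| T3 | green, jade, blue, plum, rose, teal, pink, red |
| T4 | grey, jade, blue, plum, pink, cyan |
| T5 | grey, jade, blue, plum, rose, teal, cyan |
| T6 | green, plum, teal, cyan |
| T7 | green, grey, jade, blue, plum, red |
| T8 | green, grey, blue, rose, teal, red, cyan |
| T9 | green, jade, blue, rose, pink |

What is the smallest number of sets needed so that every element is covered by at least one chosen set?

2

T3 and T8 cover everything between them: the union {green, grey, jade, blue, plum, rose, teal, pink, red, cyan} is all of U.
No single set has all 10 elements (the largest, T3, has 8), so 2 is optimal.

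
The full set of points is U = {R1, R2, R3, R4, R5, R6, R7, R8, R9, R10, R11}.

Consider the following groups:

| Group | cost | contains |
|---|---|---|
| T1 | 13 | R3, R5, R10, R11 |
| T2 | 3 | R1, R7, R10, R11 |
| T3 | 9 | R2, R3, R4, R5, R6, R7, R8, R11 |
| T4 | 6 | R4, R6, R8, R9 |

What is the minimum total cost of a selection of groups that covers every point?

T2, T3, T4 together cover every point (T2 ∪ T3 ∪ T4 = {R1, R2, R3, R4, R5, R6, R7, R8, R9, R10, R11}); total cost 3 + 9 + 6 = 18.
No covering selection has total cost below 18.

18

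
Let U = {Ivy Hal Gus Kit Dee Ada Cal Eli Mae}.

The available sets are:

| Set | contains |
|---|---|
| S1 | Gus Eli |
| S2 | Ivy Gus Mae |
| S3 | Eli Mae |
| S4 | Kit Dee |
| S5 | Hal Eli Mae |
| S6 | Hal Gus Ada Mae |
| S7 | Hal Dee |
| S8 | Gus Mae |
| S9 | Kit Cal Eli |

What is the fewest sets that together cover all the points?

4

S2, S6, S7, and S9 cover everything between them: the union {Ivy, Hal, Gus, Kit, Dee, Ada, Cal, Eli, Mae} is all of U.
No 3 of the 9 sets cover everything (all 84 combinations miss at least one point), so 4 is optimal.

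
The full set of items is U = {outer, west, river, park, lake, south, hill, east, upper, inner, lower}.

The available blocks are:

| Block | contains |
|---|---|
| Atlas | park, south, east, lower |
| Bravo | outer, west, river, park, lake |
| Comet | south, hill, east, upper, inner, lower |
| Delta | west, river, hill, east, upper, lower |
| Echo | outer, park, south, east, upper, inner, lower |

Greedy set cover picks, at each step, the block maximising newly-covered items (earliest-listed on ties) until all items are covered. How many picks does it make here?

3

Greedy: pick Echo (covers 7 new) → pick Bravo (covers 3 new) → pick Comet (covers 1 new). Total picks: 3.
(The true minimum cover uses only 2 blocks, so greedy is not optimal here.)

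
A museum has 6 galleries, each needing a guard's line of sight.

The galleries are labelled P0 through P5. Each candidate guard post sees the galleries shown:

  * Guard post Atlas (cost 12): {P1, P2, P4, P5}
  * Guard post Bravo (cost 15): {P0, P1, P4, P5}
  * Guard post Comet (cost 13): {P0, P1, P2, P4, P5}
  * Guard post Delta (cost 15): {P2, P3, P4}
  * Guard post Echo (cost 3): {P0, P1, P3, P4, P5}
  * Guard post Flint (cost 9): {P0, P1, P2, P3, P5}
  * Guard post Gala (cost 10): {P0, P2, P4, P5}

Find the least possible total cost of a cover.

12

Echo, Flint together cover every gallery (Echo ∪ Flint = {P0, P1, P2, P3, P4, P5}); total cost 3 + 9 = 12.
No covering selection has total cost below 12.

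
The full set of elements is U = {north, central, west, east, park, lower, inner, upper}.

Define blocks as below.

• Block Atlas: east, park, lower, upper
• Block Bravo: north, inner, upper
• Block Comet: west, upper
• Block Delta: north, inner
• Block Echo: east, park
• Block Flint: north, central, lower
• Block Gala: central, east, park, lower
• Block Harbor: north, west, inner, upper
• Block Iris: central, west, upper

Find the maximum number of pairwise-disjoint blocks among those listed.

3

Comet, Echo, Flint are pairwise disjoint (Comet={west,upper}; Echo={east,park}; Flint={north,central,lower}).
Every remaining block overlaps one of these, and no 4 of the listed blocks are pairwise disjoint, so 3 is the maximum.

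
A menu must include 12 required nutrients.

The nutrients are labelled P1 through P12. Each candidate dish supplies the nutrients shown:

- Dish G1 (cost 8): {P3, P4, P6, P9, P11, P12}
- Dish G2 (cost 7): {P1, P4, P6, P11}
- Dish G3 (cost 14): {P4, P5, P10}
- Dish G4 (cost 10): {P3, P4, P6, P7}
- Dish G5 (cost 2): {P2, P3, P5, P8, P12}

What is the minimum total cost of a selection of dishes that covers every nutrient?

G1, G2, G3, G4, G5 together cover every nutrient (G1 ∪ G2 ∪ G3 ∪ G4 ∪ G5 = {P1, P2, P3, P4, P5, P6, P7, P8, P9, P10, P11, P12}); total cost 8 + 7 + 14 + 10 + 2 = 41.
No covering selection has total cost below 41.

41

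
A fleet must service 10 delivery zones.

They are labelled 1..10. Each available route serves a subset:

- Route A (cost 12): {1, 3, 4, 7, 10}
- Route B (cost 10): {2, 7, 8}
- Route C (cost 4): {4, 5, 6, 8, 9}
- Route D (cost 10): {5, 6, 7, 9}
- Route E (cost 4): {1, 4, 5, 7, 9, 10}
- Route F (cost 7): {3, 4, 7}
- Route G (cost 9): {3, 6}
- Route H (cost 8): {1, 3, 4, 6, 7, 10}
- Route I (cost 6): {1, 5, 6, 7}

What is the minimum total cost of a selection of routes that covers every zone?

B, E, H together cover every zone (B ∪ E ∪ H = {1, 2, 3, 4, 5, 6, 7, 8, 9, 10}); total cost 10 + 4 + 8 = 22.
The greedy pick E, C, F, B costs 25; no covering selection beats 22.

22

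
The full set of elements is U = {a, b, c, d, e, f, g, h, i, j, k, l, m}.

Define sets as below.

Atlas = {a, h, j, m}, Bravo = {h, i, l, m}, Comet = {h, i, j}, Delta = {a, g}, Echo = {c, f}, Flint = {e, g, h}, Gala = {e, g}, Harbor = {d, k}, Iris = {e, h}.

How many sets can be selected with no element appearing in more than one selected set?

Comet, Delta, Echo, Harbor are pairwise disjoint (Comet={h,i,j}; Delta={a,g}; Echo={c,f}; Harbor={d,k}).
Every remaining set overlaps one of these, and no 5 of the listed sets are pairwise disjoint, so 4 is the maximum.

4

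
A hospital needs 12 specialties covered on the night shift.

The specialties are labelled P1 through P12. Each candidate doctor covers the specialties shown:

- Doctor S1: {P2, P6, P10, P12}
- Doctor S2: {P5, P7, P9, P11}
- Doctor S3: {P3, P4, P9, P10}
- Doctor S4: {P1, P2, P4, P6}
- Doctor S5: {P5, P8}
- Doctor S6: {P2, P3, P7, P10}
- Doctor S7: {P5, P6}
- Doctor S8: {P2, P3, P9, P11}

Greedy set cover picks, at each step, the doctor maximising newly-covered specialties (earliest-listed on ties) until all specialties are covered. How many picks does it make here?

5

Greedy: pick S1 (covers 4 new) → pick S2 (covers 4 new) → pick S3 (covers 2 new) → pick S4 (covers 1 new) → pick S5 (covers 1 new). Total picks: 5.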